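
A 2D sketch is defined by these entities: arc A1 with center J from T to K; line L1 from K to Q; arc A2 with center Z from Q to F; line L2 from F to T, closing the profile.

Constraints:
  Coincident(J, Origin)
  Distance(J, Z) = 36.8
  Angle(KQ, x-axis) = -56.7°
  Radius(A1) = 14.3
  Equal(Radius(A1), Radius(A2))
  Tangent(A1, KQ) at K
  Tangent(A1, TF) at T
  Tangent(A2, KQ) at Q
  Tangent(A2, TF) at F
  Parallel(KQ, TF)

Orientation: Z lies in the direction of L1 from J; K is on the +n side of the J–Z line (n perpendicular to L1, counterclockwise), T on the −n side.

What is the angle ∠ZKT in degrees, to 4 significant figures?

68.76°

The slot axis is L1's direction at -56.7°, so u = (cos -56.7°, sin -56.7°) = (0.5490, -0.8358) and n = (−sin -56.7°, cos -56.7°) = (0.8358, 0.5490). J is at the origin and Z lies 36.8 along u from J, so Z = 36.8·u = (20.20, -30.76). Tangency of A1 to both parallel lines with radius 14.3 puts K and T at J ± 14.3·n: K = (11.95, 7.851), T = (-11.95, -7.851). Then cos ∠ZKT = KZ·KT / (|KZ||KT|), giving 68.76°.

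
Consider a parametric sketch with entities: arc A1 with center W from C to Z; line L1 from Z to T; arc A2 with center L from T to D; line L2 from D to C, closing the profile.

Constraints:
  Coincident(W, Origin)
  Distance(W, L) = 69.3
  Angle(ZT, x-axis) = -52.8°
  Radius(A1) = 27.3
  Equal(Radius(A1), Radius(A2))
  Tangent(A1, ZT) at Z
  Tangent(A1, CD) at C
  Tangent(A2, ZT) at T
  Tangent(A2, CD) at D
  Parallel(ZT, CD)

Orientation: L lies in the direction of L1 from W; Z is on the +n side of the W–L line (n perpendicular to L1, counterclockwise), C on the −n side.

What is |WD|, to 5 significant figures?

74.483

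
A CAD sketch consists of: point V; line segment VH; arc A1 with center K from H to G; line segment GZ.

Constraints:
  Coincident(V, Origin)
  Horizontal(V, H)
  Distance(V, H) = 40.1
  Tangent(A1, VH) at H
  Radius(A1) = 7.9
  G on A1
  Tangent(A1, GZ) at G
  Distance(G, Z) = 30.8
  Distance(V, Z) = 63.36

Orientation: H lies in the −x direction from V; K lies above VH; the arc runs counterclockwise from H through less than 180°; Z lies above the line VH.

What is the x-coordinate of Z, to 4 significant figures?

-50.82

V is at the origin; V and H share the same y with |VH| = 40.1 and H on the −x side, so H = (-40.10, 0.000). Tangency of A1 to VH means the radius KH is perpendicular to VH, so K = H + (0, 7.9) = (-40.10, 7.900). Since KG ⟂ GZ (tangency), |KZ| = √(7.9² + 30.8²) = 31.80 regardless of where G sits on A1. So Z lies on both circle(V, 63.36) and circle(K, 31.80); the above-VH intersection is Z = (-50.82, 37.83). G is the foot of the tangent from Z: G = (-33.56, 12.33).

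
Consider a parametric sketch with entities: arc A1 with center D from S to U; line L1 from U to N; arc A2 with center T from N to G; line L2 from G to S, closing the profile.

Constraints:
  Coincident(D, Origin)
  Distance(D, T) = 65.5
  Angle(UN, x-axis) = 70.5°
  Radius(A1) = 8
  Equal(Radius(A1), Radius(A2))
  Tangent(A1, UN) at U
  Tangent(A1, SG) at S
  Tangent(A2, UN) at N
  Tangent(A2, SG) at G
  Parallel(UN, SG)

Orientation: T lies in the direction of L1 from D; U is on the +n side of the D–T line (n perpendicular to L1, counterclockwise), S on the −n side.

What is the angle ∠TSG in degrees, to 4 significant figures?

6.963°

Tangency of A1 to both parallel lines with radius 8.0 puts U and S at D ± 8.0·n: U = (-7.541, 2.670), S = (7.541, -2.670). Equal radii place N and G the same way about T: N = T + 8.0·n = (14.32, 64.41), G = T − 8.0·n = (29.41, 59.07). Then cos ∠TSG = ST·SG / (|ST||SG|), giving 6.963°.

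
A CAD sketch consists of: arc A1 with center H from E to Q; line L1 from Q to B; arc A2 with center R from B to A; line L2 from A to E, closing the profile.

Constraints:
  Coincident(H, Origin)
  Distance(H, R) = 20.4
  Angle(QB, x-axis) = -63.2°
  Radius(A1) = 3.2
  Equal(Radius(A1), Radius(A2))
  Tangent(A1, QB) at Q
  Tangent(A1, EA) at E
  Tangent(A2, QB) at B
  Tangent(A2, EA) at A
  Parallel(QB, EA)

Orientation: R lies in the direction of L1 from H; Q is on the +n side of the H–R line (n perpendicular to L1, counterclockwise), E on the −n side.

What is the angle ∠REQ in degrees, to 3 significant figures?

81.1°

H is at the origin and R lies 20.4 along u from H, so R = 20.4·u = (9.20, -18.2). Tangency of A1 to both parallel lines with radius 3.2 puts Q and E at H ± 3.2·n: Q = (2.86, 1.44), E = (-2.86, -1.44). Then cos ∠REQ = ER·EQ / (|ER||EQ|), giving 81.1°.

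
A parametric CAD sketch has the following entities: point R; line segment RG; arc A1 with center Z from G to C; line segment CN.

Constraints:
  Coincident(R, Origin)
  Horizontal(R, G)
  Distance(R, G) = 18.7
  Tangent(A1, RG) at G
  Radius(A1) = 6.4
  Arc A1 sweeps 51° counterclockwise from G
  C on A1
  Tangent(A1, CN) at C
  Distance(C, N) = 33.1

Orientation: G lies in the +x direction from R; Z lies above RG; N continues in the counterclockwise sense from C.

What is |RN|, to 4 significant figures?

52.63

R is at the origin; R and G share the same y with |RG| = 18.7 and G on the +x side, so G = (18.70, 0.000). The tangent condition forces ZG to be normal to RG, so Z = G + (0, 6.4) = (18.70, 6.400). On A1, G sits at bearing -90° from Z; a 51° counterclockwise sweep puts C at bearing -39°, so C = Z + 6.4·(cos -39°, sin -39°) = (23.67, 2.372). A1 meets CN tangentially, so ZC is at right angles to CN, so CN runs along (−sin -39°, cos -39°); with |CN| = 33.1, N = (44.50, 28.10). Then |RN| = |N − R| = 52.63.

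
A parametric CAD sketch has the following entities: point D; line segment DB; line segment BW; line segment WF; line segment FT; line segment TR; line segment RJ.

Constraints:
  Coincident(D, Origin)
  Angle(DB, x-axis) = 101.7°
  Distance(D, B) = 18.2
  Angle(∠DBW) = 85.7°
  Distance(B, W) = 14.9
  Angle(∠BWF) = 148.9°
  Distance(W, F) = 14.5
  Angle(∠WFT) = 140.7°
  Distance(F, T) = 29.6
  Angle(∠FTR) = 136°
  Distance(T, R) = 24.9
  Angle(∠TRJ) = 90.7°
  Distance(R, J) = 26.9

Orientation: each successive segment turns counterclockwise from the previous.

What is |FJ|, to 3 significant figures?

47.0

D is at the origin; DB runs at 101.7° with length 18.2, so B = (-3.69, 17.8). ∠DBW = 85.7° gives BW at -164° from the x-axis; with |BW| = 14.9, W = (-18.0, 13.7). ∠BWF = 148.9° gives WF at -133° from the x-axis; with |WF| = 14.5, F = (-27.9, 3.09). ∠WFT = 140.7° gives FT at -93.6° from the x-axis; with |FT| = 29.6, T = (-29.7, -26.4). ∠FTR = 136.0° gives TR at -49.6° from the x-axis; with |TR| = 24.9, R = (-13.6, -45.4). ∠TRJ = 90.7° gives RJ at 39.7° from the x-axis; with |RJ| = 26.9, J = (7.09, -28.2). Then |FJ| = |J − F| = 47.0.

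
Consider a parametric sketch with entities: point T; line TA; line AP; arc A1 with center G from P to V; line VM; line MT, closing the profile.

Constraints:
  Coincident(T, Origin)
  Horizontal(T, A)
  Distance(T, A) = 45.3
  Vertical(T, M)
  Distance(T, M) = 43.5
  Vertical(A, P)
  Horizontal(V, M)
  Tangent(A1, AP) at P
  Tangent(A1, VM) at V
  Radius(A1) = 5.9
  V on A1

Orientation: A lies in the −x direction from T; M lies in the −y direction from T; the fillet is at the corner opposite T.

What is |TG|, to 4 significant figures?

54.46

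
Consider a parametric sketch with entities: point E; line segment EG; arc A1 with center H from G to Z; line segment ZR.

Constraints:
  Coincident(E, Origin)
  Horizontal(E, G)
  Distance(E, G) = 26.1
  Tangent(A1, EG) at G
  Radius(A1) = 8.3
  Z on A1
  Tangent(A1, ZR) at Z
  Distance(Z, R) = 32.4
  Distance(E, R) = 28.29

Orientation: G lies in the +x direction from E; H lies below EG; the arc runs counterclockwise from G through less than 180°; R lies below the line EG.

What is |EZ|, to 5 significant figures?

19.885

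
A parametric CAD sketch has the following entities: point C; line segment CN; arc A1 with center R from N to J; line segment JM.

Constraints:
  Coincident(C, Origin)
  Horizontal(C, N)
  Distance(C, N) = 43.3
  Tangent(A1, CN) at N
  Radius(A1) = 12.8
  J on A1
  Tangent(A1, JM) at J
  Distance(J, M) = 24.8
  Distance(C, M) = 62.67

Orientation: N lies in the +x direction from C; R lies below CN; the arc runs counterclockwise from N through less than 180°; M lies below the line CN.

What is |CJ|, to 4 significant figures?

38.91

C is at the origin; CN is horizontal with |CN| = 43.3 and N on the +x side, so N = (43.30, 0.000). A1 meets CN tangentially, so RN is at right angles to CN, so R = N + (0, -12.8) = (43.30, -12.80). Since RJ ⟂ JM (tangency), |RM| = √(12.8² + 24.8²) = 27.91 regardless of where J sits on A1. So M lies on both circle(C, 62.67) and circle(R, 27.91); the below-CN intersection is M = (47.98, -40.31). J is the foot of the tangent from M: J = (33.07, -20.50).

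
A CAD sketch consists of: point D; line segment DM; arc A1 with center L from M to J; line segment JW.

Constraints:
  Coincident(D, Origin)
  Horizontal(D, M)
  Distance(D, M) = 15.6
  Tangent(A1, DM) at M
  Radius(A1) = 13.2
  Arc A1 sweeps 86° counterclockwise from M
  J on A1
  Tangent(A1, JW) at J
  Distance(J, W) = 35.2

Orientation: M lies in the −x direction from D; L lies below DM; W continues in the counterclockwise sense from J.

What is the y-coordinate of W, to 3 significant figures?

-47.4

D is at the origin; DM is horizontal with |DM| = 15.6 and M on the −x side, so M = (-15.6, 0.00). The tangent condition forces LM to be normal to DM, so L = M + (0, -13.2) = (-15.6, -13.2). On A1, M sits at bearing 90° from L; an 86° counterclockwise sweep puts J at bearing 176°, so J = L + 13.2·(cos 176°, sin 176°) = (-28.8, -12.3). Tangency of A1 to JW means the radius LJ is perpendicular to JW, so JW runs along (−sin 176°, cos 176°); with |JW| = 35.2, W = (-31.2, -47.4). So W.y = -47.4.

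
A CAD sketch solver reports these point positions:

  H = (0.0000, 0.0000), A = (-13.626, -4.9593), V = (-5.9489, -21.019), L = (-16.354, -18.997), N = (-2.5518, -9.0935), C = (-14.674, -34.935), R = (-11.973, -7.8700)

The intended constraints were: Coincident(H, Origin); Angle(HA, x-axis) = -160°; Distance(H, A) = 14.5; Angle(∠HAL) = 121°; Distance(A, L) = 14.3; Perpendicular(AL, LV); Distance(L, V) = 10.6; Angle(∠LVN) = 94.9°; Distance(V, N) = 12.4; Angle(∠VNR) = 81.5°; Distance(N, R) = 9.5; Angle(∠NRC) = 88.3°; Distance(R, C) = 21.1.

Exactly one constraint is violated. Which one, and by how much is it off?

Distance(R, C) = 21.1 — off by 6.10.

H = (0.00, 0.00) ✓; HA at -160.0° ✓; |HA| = 14.50 ✓; ∠HAL = 121.0° ✓; |AL| = 14.30 ✓; ∠(AL, LV) = 90.00° ✓; |LV| = 10.60 ✓; ∠LVN = 94.90° ✓; |VN| = 12.40 ✓; ∠VNR = 81.50° ✓; |NR| = 9.500 ✓; ∠NRC = 88.30° ✓; |RC| = 27.20 ✗.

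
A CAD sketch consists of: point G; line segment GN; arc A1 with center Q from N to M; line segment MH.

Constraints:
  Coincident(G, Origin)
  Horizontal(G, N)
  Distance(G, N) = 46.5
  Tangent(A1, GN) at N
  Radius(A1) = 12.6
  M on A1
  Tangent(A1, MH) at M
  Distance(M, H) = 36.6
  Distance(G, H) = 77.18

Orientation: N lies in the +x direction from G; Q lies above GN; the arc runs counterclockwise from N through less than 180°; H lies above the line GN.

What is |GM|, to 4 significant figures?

60.39

Checks: G.y = 0.00, N.y = 0.00 ✓; |QM| = 12.60 ✓; ∠(QM, MH) = 90.00° ✓; |MH| = 36.60 ✓; |GH| = 77.18 ✓.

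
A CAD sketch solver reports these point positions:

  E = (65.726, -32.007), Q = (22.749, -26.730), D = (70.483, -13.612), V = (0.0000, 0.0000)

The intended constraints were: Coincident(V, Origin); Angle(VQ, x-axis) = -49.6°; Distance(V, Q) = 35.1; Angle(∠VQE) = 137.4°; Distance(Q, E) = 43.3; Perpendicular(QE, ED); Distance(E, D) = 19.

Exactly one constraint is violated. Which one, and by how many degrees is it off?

Perpendicular(QE, ED) — off by 7.50°.

V = (0.00, 0.00) ✓; VQ at -49.60° ✓; |VQ| = 35.10 ✓; ∠VQE = 137.4° ✓; |QE| = 43.30 ✓; ∠(QE, ED) = 82.50° ✗; |ED| = 19.00 ✓.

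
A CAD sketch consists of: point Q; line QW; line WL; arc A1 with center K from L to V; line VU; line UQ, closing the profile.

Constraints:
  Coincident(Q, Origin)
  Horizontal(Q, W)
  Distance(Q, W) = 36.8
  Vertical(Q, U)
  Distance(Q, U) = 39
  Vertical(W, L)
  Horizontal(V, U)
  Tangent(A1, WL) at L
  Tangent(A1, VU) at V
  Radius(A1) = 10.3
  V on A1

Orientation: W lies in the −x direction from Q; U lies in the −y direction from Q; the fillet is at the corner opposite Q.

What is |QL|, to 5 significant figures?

46.668

The virtual corner opposite Q is at (-36.800, -39.000). The tangent condition forces KL to be normal to WL and the tangent condition forces KV to be normal to VU, with radius 10.3, so the center K sits 10.3 in from both sides at K = (-26.500, -28.700). That places the tangent points at L = (-36.800, -28.700) on WL and V = (-26.500, -39.000) on VU. Then |QL| = |L − Q| = 46.668.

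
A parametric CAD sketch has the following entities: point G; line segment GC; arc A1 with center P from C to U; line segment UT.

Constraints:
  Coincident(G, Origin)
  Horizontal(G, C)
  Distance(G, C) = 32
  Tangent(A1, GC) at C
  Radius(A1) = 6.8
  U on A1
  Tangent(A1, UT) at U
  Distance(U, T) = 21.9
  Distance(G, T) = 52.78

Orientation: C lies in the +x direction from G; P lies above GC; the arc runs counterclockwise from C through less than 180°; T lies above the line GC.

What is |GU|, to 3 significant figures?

38.5

Checks: ∠(PC, CG) = 90.00° ✓; |PU| = 6.800 ✓; ∠(PU, UT) = 90.00° ✓; |UT| = 21.90 ✓; |GT| = 52.78 ✓.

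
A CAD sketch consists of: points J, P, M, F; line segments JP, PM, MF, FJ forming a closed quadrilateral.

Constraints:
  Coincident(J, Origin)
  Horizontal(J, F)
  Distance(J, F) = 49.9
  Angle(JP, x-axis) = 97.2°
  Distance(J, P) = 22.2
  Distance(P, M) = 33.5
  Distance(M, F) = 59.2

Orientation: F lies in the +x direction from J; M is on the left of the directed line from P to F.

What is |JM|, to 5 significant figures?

51.963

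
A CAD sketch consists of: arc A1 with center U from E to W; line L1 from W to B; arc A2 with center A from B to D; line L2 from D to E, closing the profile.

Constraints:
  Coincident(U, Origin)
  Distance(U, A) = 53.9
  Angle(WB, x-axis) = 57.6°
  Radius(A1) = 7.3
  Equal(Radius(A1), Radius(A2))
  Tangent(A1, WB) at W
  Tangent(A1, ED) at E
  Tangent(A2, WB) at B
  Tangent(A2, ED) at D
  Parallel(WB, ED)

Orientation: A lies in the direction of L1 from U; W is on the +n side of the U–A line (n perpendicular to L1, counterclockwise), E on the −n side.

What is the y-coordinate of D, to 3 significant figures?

41.6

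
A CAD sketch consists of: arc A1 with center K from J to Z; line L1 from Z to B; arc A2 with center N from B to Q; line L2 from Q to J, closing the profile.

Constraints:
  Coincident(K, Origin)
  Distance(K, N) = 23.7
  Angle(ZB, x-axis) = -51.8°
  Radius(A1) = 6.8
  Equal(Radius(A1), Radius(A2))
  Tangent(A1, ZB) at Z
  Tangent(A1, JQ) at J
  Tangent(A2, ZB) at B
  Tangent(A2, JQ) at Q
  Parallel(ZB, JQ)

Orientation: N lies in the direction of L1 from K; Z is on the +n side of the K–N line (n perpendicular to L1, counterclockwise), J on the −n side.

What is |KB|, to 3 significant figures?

24.7

Tangency of A1 to both parallel lines with radius 6.8 puts Z and J at K ± 6.8·n: Z = (5.34, 4.21), J = (-5.34, -4.21). Equal radii place B and Q the same way about N: B = N + 6.8·n = (20.0, -14.4), Q = N − 6.8·n = (9.31, -22.8). Then |KB| = |B − K| = 24.7.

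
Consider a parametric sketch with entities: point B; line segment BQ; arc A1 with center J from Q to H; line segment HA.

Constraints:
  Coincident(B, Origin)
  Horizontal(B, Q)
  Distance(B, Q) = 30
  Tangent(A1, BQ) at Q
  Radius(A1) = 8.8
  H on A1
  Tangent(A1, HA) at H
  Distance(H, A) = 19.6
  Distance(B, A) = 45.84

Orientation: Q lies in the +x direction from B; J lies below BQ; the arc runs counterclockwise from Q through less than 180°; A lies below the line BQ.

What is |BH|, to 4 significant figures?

27.00

Checks: B.y = 0.00, Q.y = 0.00 ✓; ∠(JQ, QB) = 90.00° ✓; |JQ| = 8.800 ✓; |JH| = 8.800 ✓; ∠(JH, HA) = 90.00° ✓; |HA| = 19.60 ✓; |BA| = 45.84 ✓.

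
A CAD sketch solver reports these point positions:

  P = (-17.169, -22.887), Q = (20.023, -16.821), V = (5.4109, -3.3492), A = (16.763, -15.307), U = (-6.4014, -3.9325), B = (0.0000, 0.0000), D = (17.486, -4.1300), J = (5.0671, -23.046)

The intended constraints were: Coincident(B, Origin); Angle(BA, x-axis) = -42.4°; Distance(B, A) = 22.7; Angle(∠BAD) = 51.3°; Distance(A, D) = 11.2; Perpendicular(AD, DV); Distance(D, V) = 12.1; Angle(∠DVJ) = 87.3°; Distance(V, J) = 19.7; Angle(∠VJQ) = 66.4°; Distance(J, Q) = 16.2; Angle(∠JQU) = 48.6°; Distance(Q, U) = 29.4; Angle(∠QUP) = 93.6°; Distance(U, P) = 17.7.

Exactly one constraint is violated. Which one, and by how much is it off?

Distance(U, P) = 17.7 — off by 4.10.

B = (0.00, 0.00) ✓; BA at -42.40° ✓; |BA| = 22.70 ✓; ∠BAD = 51.30° ✓; |AD| = 11.20 ✓; ∠(AD, DV) = 90.00° ✓; |DV| = 12.10 ✓; ∠DVJ = 87.30° ✓; |VJ| = 19.70 ✓; ∠VJQ = 66.40° ✓; |JQ| = 16.20 ✓; ∠JQU = 48.60° ✓; |QU| = 29.40 ✓; ∠QUP = 93.60° ✓; |UP| = 21.80 ✗.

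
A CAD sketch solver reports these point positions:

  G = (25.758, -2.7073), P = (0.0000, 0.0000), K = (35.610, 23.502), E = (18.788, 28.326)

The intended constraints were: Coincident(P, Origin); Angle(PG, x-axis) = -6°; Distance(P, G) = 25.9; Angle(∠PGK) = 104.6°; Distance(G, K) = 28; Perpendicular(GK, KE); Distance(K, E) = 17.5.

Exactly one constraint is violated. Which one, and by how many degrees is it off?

Perpendicular(GK, KE) — off by 4.60°.

P = (0.00, 0.00) ✓; PG at -6.000° ✓; |PG| = 25.90 ✓; ∠PGK = 104.6° ✓; |GK| = 28.00 ✓; ∠(GK, KE) = 94.60° ✗; |KE| = 17.50 ✓.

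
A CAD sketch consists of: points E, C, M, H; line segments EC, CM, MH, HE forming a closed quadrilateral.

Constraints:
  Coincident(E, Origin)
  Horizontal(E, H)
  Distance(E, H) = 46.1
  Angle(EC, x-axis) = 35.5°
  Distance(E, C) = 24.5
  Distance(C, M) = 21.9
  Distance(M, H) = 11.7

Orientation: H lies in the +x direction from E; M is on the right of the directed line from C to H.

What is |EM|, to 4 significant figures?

34.64

Checks: |CM| = 21.90 ✓; |MH| = 11.70 ✓.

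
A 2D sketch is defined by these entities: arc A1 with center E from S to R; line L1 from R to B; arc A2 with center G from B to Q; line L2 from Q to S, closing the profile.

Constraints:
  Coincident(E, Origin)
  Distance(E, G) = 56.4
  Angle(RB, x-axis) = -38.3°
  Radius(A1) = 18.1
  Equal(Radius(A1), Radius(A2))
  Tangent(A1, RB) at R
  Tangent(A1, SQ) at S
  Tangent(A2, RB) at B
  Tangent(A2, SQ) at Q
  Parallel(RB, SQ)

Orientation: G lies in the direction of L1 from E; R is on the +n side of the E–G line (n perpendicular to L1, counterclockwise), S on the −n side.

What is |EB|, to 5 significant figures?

59.233

The slot axis is L1's direction at -38.3°, so u = (cos -38.3°, sin -38.3°) = (0.78478, -0.61978) and n = (−sin -38.3°, cos -38.3°) = (0.61978, 0.78478). E is at the origin and G lies 56.4 along u from E, so G = 56.4·u = (44.261, -34.956). Tangency of A1 to both parallel lines with radius 18.1 puts R and S at E ± 18.1·n: R = (11.218, 14.204), S = (-11.218, -14.204). Equal radii place B and Q the same way about G: B = G + 18.1·n = (55.479, -20.751), Q = G − 18.1·n = (33.043, -49.160). Then |EB| = |B − E| = 59.233.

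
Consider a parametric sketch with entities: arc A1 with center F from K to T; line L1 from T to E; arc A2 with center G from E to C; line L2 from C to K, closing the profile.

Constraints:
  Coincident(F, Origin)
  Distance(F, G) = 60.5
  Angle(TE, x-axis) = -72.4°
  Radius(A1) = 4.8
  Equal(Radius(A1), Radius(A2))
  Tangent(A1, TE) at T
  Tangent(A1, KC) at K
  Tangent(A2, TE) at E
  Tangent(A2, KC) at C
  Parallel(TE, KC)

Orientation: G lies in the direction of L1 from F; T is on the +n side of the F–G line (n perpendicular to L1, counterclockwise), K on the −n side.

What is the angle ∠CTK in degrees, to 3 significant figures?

81.0°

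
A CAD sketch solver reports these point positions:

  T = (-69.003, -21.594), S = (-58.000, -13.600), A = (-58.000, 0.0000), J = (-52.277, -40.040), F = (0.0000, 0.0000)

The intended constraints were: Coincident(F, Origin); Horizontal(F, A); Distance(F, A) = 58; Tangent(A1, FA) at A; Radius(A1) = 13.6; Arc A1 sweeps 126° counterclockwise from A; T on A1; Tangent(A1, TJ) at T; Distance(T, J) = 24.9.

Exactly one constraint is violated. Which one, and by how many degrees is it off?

Tangent(A1, TJ) at T — off by 6.20°.

F = (0.00, 0.00) ✓; F.y = 0.00, A.y = 0.00 ✓; |FA| = 58.00 ✓; ∠(SA, AF) = 90.00° ✓; |SA| = 13.60 ✓; bearing(S→T) − bearing(S→A) = 126.0° ✓; |ST| = 13.60 ✓; ∠(ST, TJ) = 83.80° ✗; |TJ| = 24.90 ✓.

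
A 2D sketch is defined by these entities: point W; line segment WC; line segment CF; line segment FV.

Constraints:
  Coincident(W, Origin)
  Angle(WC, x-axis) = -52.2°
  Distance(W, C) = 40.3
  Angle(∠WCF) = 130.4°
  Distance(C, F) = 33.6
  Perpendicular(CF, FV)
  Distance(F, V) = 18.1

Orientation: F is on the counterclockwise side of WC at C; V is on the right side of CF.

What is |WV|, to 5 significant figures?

77.116

∠WCF = 130.4°, so CF runs at -52.2° + (180° − 130.4°) = -2.6000° from the x-axis; with |CF| = 33.6, F = C + 33.6·(cos -2.6000°, sin -2.6000°) = (58.266, -33.367). The perpendicularity gives FV at right angles to CF; with |FV| = 18.1 on the right of CF, V = F + 18.1·(-0.045363, -0.99897) = (57.444, -51.449). Then |WV| = |V − W| = 77.116.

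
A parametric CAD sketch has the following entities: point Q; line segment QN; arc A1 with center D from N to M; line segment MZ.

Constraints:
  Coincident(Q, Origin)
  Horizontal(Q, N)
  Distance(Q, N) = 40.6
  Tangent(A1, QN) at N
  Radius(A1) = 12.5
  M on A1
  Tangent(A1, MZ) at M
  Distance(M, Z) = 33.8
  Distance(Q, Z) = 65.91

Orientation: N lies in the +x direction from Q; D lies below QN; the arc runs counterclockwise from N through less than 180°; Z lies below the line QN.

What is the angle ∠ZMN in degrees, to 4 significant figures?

121.5°

Q is at the origin; QN is horizontal with |QN| = 40.6 and N on the +x side, so N = (40.60, 0.000). A1 meets QN tangentially, so DN is at right angles to QN, so D = N + (0, -12.5) = (40.60, -12.50). Since DM ⟂ MZ (tangency), |DZ| = √(12.5² + 33.8²) = 36.04 regardless of where M sits on A1. So Z lies on both circle(Q, 65.91) and circle(D, 36.04); the below-QN intersection is Z = (44.86, -48.28). M is the foot of the tangent from Z: M = (29.47, -18.19).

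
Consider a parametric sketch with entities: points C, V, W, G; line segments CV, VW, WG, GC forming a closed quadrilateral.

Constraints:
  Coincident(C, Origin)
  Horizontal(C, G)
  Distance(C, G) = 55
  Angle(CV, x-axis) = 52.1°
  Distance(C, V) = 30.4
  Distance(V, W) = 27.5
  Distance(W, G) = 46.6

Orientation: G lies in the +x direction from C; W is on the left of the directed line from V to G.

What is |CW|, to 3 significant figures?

57.8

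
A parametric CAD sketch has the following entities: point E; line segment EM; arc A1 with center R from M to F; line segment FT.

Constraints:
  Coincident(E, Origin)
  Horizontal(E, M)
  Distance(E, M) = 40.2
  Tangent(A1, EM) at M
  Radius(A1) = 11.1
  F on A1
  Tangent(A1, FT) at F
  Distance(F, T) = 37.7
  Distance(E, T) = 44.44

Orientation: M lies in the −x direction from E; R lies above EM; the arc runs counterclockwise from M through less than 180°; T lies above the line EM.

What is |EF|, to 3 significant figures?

30.7

E is at the origin; EM is horizontal with |EM| = 40.2 and M on the −x side, so M = (-40.2, 0.00). Tangency of A1 to EM means the radius RM is perpendicular to EM, so R = M + (0, 11.1) = (-40.2, 11.1). Since RF ⟂ FT (tangency), |RT| = √(11.1² + 37.7²) = 39.3 regardless of where F sits on A1. So T lies on both circle(E, 44.44) and circle(R, 39.3); the above-EM intersection is T = (-15.5, 41.7). F is the foot of the tangent from T: F = (-29.9, 6.84).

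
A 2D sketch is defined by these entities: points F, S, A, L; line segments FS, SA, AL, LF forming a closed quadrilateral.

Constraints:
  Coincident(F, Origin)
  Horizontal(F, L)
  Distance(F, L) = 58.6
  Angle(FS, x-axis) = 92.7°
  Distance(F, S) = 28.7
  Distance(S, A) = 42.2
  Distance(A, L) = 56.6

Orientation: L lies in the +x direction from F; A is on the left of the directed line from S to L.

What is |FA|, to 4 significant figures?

61.62

Checks: FS at 92.70° ✓; |SA| = 42.20 ✓; |AL| = 56.60 ✓.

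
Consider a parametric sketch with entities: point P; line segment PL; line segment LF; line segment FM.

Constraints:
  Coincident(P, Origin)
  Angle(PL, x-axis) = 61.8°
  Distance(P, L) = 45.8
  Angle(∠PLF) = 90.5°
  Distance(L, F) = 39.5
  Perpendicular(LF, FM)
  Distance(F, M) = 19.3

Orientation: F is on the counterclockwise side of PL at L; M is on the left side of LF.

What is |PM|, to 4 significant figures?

47.90

P is at the origin; PL runs at 61.8° with length 45.8, so L = 45.8·(cos 61.8°, sin 61.8°) = (21.64, 40.36). ∠PLF = 90.5°, so LF runs at 61.8° + (180° − 90.5°) = 151.3° from the x-axis; with |LF| = 39.5, F = L + 39.5·(cos 151.3°, sin 151.3°) = (-13.00, 59.33). The perpendicularity gives FM at right angles to LF; with |FM| = 19.3 on the left of LF, M = F + 19.3·(-0.4802, -0.8771) = (-22.27, 42.40). Then |PM| = |M − P| = 47.90.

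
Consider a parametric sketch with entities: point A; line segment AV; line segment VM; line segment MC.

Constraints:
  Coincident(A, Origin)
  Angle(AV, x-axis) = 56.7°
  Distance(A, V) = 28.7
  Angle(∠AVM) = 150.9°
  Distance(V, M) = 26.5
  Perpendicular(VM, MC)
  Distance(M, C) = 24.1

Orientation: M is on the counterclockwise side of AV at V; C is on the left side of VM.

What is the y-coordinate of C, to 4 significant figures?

52.18

A is at the origin; AV runs at 56.7° with length 28.7, so V = 28.7·(cos 56.7°, sin 56.7°) = (15.76, 23.99). ∠AVM = 150.9°, so VM runs at 56.7° + (180° − 150.9°) = 85.80° from the x-axis; with |VM| = 26.5, M = V + 26.5·(cos 85.80°, sin 85.80°) = (17.70, 50.42). VM is perpendicular to MC; with |MC| = 24.1 on the left of VM, C = M + 24.1·(-0.9973, 0.07324) = (-6.338, 52.18). So C.y = 52.18.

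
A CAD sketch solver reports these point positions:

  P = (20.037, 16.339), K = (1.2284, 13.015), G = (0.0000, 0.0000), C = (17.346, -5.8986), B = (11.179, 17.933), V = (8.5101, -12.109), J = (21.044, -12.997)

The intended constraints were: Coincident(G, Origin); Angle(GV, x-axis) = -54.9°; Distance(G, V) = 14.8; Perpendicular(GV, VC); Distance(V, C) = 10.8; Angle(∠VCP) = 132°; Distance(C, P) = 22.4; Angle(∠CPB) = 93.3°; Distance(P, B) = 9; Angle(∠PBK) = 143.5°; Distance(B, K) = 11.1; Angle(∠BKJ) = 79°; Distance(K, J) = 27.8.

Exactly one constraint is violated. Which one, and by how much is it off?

Distance(K, J) = 27.8 — off by 4.90.

G = (0.00, 0.00) ✓; GV at -54.90° ✓; |GV| = 14.80 ✓; ∠(GV, VC) = 90.00° ✓; |VC| = 10.80 ✓; ∠VCP = 132.0° ✓; |CP| = 22.40 ✓; ∠CPB = 93.30° ✓; |PB| = 9.000 ✓; ∠PBK = 143.5° ✓; |BK| = 11.10 ✓; ∠BKJ = 79.00° ✓; |KJ| = 32.70 ✗.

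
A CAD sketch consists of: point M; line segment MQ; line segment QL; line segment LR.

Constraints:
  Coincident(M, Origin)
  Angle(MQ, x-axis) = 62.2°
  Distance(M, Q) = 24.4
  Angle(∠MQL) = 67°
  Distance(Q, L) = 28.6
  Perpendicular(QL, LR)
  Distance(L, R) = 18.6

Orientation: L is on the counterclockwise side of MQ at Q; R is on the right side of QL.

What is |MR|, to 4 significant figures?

45.27

M is at the origin; MQ runs at 62.2° with length 24.4, so Q = 24.4·(cos 62.2°, sin 62.2°) = (11.38, 21.58). ∠MQL = 67.0°, so QL runs at 62.2° + (180° − 67.0°) = 175.2° from the x-axis; with |QL| = 28.6, L = Q + 28.6·(cos 175.2°, sin 175.2°) = (-17.12, 23.98). QL ⟂ LR; with |LR| = 18.6 on the right of QL, R = L + 18.6·(0.08368, 0.9965) = (-15.56, 42.51). Then |MR| = |R − M| = 45.27.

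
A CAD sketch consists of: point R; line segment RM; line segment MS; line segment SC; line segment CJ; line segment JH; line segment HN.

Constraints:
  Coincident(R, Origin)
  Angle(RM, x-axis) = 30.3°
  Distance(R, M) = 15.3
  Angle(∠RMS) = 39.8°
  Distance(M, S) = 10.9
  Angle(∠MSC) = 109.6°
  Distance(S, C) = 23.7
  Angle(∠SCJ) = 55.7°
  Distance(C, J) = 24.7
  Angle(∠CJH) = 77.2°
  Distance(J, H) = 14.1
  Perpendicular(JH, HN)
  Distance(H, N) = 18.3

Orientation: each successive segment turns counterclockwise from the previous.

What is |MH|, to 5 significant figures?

3.8440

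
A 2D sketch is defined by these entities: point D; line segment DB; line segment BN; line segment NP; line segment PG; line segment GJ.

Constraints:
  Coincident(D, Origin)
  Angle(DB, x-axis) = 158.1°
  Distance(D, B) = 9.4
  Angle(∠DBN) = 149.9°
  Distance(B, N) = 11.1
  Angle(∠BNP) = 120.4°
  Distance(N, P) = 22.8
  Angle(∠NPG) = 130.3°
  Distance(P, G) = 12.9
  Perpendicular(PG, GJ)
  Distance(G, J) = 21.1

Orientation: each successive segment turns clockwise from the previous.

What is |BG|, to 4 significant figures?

36.76

D is at the origin; DB runs at 158.1° with length 9.4, so B = (-8.722, 3.506). ∠DBN = 149.9° gives BN at 128.0° from the x-axis; with |BN| = 11.1, N = (-15.56, 12.25). ∠BNP = 120.4° gives NP at 68.40° from the x-axis; with |NP| = 22.8, P = (-7.162, 33.45). ∠NPG = 130.3° gives PG at 18.70° from the x-axis; with |PG| = 12.9, G = (5.057, 37.59). Then |BG| = |G − B| = 36.76.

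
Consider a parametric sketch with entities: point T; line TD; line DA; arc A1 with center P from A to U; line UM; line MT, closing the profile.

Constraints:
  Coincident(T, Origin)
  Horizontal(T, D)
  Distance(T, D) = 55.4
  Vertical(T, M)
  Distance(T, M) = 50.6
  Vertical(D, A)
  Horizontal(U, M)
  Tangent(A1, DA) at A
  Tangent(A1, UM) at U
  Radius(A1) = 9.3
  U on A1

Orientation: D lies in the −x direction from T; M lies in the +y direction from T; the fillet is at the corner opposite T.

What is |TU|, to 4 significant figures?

68.45

T is at the origin; TD is horizontal with |TD| = 55.4 and D on the −x side, so D = (-55.40, 0.000). T and M share the same x with |TM| = 50.6 and M on the +y side, so M = (0.000, 50.60). The virtual corner opposite T is at (-55.40, 50.60). Since A1 is tangent to DA there, PA ⟂ DA and the tangent condition forces PU to be normal to UM, with radius 9.3, so the center P sits 9.3 in from both sides at P = (-46.10, 41.30). That places the tangent points at A = (-55.40, 41.30) on DA and U = (-46.10, 50.60) on UM. Then |TU| = |U − T| = 68.45.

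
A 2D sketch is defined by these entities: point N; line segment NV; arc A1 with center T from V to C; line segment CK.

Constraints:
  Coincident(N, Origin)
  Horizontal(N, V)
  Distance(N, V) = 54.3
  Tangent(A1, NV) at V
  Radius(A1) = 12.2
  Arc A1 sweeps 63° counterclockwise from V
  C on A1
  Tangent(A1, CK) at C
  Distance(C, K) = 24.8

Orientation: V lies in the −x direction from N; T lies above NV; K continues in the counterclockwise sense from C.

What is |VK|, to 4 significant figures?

36.29

On A1, V sits at bearing -90° from T; a 63° counterclockwise sweep puts C at bearing -27°, so C = T + 12.2·(cos -27°, sin -27°) = (-43.43, 6.661). A1 meets CK tangentially, so TC is at right angles to CK, so CK runs along (−sin -27°, cos -27°); with |CK| = 24.8, K = (-32.17, 28.76). Then |VK| = |K − V| = 36.29.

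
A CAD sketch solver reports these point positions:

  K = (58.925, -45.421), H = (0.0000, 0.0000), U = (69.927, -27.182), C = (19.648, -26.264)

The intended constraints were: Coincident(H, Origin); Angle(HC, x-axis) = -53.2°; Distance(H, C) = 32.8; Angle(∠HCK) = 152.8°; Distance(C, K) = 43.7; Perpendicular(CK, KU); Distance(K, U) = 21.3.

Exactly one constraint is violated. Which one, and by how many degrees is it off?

Perpendicular(CK, KU) — off by 5.10°.

H = (0.00, 0.00) ✓; HC at -53.20° ✓; |HC| = 32.80 ✓; ∠HCK = 152.8° ✓; |CK| = 43.70 ✓; ∠(CK, KU) = 84.90° ✗; |KU| = 21.30 ✓.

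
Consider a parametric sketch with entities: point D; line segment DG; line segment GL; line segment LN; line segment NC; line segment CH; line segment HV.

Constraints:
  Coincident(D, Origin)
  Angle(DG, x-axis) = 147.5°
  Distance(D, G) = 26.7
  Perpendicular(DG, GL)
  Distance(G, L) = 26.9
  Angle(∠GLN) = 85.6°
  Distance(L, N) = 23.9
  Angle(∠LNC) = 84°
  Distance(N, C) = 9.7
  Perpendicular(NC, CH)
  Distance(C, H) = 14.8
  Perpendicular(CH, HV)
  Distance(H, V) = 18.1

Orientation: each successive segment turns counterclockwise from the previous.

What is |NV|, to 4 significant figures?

17.02

D is at the origin; DG runs at 147.5° with length 26.7, so G = (-22.52, 14.35). The perpendicularity gives GL at right angles to DG, so GL runs at -122.5°; with |GL| = 26.9, L = (-36.97, -8.341). ∠GLN = 85.6° gives LN at -28.10° from the x-axis; with |LN| = 23.9, N = (-15.89, -19.60). ∠LNC = 84.0° gives NC at 67.90° from the x-axis; with |NC| = 9.7, C = (-12.24, -10.61). NC is perpendicular to CH, so CH runs at 157.9°; with |CH| = 14.8, H = (-25.95, -5.043). CH ⟂ HV, so HV runs at -112.1°; with |HV| = 18.1, V = (-32.76, -21.81). Then |NV| = |V − N| = 17.02.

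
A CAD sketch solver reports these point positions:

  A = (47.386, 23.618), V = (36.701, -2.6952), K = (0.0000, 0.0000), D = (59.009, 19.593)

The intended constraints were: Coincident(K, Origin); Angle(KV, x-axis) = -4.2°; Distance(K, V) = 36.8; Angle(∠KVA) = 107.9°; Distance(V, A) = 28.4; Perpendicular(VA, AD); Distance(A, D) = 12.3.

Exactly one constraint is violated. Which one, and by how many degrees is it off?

Perpendicular(VA, AD) — off by 3.00°.

K = (0.00, 0.00) ✓; KV at -4.200° ✓; |KV| = 36.80 ✓; ∠KVA = 107.9° ✓; |VA| = 28.40 ✓; ∠(VA, AD) = 87.00° ✗; |AD| = 12.30 ✓.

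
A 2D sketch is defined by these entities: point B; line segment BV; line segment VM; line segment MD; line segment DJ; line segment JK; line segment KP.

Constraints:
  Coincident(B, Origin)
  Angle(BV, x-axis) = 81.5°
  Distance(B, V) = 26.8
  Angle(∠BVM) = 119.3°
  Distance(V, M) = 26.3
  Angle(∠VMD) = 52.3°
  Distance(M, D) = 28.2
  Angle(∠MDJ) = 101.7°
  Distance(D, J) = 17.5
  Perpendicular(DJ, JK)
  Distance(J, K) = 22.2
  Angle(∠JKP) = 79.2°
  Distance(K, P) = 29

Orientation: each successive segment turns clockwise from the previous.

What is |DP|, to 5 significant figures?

20.045

B is at the origin; BV runs at 81.5° with length 26.8, so V = (3.9613, 26.506). ∠BVM = 119.3° gives VM at 20.800° from the x-axis; with |VM| = 26.3, M = (28.547, 35.845). ∠VMD = 52.3° gives MD at -106.90° from the x-axis; with |MD| = 28.2, D = (20.349, 8.8628). ∠MDJ = 101.7° gives DJ at 174.80° from the x-axis; with |DJ| = 17.5, J = (2.9214, 10.449). DJ is perpendicular to JK, so JK runs at 84.800°; with |JK| = 22.2, K = (4.9335, 32.557). ∠JKP = 79.2° gives KP at -16.000° from the x-axis; with |KP| = 29.0, P = (32.810, 24.564). Then |DP| = |P − D| = 20.045.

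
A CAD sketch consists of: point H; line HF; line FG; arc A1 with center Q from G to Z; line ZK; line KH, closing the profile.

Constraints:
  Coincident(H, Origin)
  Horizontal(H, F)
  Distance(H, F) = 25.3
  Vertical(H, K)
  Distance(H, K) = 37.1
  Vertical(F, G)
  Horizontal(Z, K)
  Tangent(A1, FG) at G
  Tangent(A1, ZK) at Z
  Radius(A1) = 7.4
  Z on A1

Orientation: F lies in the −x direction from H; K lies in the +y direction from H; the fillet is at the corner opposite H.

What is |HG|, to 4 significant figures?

39.02

The virtual corner opposite H is at (-25.30, 37.10). Since A1 is tangent to FG there, QG ⟂ FG and tangency of A1 to ZK means the radius QZ is perpendicular to ZK, with radius 7.4, so the center Q sits 7.4 in from both sides at Q = (-17.90, 29.70). That places the tangent points at G = (-25.30, 29.70) on FG and Z = (-17.90, 37.10) on ZK. Then |HG| = |G − H| = 39.02.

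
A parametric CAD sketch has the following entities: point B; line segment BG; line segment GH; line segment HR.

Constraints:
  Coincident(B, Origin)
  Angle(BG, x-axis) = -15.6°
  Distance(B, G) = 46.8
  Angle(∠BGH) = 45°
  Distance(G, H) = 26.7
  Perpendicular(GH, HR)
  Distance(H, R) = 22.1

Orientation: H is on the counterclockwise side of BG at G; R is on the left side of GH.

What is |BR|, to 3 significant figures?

12.7

B is at the origin; BG runs at -15.6° with length 46.8, so G = 46.8·(cos -15.6°, sin -15.6°) = (45.1, -12.6). ∠BGH = 45.0°, so GH runs at -15.6° + (180° − 45.0°) = 119° from the x-axis; with |GH| = 26.7, H = G + 26.7·(cos 119°, sin 119°) = (32.0, 10.7). GH ⟂ HR; with |HR| = 22.1 on the left of GH, R = H + 22.1·(-0.871, -0.491) = (12.7, -0.173). Then |BR| = |R − B| = 12.7.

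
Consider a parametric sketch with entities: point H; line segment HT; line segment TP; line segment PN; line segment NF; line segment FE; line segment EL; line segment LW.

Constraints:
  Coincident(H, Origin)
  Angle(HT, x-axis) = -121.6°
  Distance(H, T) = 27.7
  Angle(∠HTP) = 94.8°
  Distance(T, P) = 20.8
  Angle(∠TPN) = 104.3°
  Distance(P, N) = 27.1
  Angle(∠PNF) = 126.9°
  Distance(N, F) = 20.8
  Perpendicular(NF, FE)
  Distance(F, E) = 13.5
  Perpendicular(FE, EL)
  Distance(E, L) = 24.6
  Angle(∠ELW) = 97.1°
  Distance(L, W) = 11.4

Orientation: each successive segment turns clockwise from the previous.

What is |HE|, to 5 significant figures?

8.9566

∠PNF = 126.9° gives NF at 24.400° from the x-axis; with |NF| = 20.8, F = (-8.2725, 20.836). The perpendicularity gives FE at right angles to NF, so FE runs at -65.600°; with |FE| = 13.5, E = (-2.6956, 8.5414). Then |HE| = |E − H| = 8.9566.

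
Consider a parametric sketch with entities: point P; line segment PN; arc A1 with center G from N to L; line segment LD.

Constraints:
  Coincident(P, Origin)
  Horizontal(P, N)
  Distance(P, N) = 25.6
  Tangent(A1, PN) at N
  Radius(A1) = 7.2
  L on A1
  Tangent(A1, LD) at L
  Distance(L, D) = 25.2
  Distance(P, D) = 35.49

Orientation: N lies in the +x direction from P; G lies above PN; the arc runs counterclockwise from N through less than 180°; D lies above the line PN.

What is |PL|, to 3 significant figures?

33.4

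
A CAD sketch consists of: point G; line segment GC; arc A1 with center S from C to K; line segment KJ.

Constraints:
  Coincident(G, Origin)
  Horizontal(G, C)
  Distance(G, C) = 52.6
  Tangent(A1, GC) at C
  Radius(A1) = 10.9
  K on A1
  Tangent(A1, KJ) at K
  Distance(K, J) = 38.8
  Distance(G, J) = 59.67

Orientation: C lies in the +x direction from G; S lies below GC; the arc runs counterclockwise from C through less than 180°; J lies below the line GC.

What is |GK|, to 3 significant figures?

42.8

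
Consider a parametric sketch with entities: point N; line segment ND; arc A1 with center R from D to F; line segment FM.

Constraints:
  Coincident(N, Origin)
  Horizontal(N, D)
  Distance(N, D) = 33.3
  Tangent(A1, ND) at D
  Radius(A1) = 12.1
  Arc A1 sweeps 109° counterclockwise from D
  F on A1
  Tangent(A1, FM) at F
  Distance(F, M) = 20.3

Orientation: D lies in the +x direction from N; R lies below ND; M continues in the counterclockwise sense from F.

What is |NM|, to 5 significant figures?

45.297

On A1, D sits at bearing 90° from R; a 109° counterclockwise sweep puts F at bearing 199°, so F = R + 12.1·(cos 199°, sin 199°) = (21.859, -16.039). Since A1 is tangent to FM there, RF ⟂ FM, so FM runs along (−sin 199°, cos 199°); with |FM| = 20.3, M = (28.468, -35.233). Then |NM| = |M − N| = 45.297.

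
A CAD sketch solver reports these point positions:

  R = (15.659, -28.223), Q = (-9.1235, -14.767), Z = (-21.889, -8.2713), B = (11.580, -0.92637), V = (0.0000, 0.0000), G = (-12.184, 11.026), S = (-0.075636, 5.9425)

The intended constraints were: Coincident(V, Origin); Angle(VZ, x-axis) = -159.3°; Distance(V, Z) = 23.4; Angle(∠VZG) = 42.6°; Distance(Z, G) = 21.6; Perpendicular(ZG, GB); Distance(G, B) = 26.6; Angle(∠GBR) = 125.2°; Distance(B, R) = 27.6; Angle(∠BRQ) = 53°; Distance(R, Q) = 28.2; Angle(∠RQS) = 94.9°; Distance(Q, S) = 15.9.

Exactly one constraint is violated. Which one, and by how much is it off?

Distance(Q, S) = 15.9 — off by 6.70.

V = (0.00, 0.00) ✓; VZ at -159.3° ✓; |VZ| = 23.40 ✓; ∠VZG = 42.60° ✓; |ZG| = 21.60 ✓; ∠(ZG, GB) = 90.00° ✓; |GB| = 26.60 ✓; ∠GBR = 125.2° ✓; |BR| = 27.60 ✓; ∠BRQ = 53.00° ✓; |RQ| = 28.20 ✓; ∠RQS = 94.90° ✓; |QS| = 22.60 ✗.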